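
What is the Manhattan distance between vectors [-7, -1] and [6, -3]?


d = sum of absolute differences: |-7-6|=13 + |-1--3|=2 = 15.

15


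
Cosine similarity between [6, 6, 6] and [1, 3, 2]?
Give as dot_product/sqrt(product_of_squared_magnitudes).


dot = 36. |a|^2 = 108, |b|^2 = 14. cos = 36/sqrt(1512).

36/sqrt(1512)


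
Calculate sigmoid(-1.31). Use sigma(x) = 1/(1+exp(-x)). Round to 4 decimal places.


sigma(-1.31) = 1/(1+e^(1.31)) = 1/(1+3.706174) = 1/4.706174 = 0.2125.

0.2125


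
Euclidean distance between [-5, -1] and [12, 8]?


d = sqrt(sum of squared differences). (-5-12)^2=289, (-1-8)^2=81. Sum = 370.

sqrt(370)


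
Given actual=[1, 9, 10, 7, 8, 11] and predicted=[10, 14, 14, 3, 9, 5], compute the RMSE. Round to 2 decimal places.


MSE = 29.1667. RMSE = sqrt(29.1667) = 5.40.

5.40


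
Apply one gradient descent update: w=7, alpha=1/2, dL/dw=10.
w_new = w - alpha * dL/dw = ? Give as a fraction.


w_new = 7 - 1/2 * 10 = 7 - 5 = 2.

2


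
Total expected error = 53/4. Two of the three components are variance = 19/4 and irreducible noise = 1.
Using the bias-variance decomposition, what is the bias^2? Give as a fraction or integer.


Total error = bias^2 + variance + irreducible noise. So bias^2 = 53/4 - 19/4 - 1 = 15/2.

15/2


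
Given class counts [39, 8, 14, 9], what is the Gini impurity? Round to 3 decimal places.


Total = 70. Proportions: 39/70, 8/70, 14/70, 9/70. sum(p_i^2) = 0.3800. Gini = 1 - 0.3800 = 0.6200, which rounds to 0.620.

0.620


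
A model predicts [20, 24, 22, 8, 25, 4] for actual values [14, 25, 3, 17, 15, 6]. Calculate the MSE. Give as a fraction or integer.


MSE = (1/6) * ((14-20)^2=36 + (25-24)^2=1 + (3-22)^2=361 + (17-8)^2=81 + (15-25)^2=100 + (6-4)^2=4). Sum = 583. MSE = 583/6.

583/6


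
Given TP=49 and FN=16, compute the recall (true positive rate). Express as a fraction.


Recall = TP / (TP + FN) = 49 / 65 = 49/65.

49/65


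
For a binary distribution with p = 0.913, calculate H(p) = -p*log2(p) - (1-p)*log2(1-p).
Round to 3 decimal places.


H = -0.913*log2(0.913) - 0.087*log2(0.087) = 0.426.

0.426


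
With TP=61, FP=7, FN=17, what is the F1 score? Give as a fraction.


Precision = 61/68 = 61/68. Recall = 61/78 = 61/78. F1 = 2*P*R/(P+R) = 61/73.

61/73


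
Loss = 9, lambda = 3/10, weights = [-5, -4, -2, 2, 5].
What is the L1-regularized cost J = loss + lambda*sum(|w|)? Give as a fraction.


L1 norm = sum(|w|) = 18. J = 9 + 3/10 * 18 = 72/5.

72/5


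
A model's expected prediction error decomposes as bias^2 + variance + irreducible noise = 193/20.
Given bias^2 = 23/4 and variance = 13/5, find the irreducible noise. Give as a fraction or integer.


Total error = bias^2 + variance + irreducible noise. So irreducible noise = 193/20 - 23/4 - 13/5 = 13/10.

13/10


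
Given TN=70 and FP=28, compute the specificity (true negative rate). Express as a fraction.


Specificity = TN / (TN + FP) = 70 / 98 = 5/7.

5/7


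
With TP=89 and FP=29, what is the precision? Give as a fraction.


Precision = TP / (TP + FP) = 89 / 118 = 89/118.

89/118


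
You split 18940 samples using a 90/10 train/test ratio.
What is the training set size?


Test set = 18940 * 10% = 1894. Training set = 18940 - 1894 = 17046.

17046


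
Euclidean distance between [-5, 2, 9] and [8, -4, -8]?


d = sqrt(sum of squared differences). (-5-8)^2=169, (2--4)^2=36, (9--8)^2=289. Sum = 494.

sqrt(494)


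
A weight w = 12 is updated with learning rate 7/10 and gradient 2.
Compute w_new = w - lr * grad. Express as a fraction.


w_new = 12 - 7/10 * 2 = 12 - 7/5 = 53/5.

53/5


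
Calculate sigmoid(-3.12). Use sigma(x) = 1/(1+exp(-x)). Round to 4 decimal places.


sigma(-3.12) = 1/(1+e^(3.12)) = 1/(1+22.646380) = 1/23.646380 = 0.0423.

0.0423


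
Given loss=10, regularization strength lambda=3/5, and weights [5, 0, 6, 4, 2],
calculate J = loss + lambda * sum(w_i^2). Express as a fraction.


L2 sq norm = sum(w^2) = 81. J = 10 + 3/5 * 81 = 293/5.

293/5


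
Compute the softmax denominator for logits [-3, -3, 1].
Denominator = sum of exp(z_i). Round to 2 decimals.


Denom = e^-3=0.0498 + e^-3=0.0498 + e^1=2.7183. Sum = 2.8179, which rounds to 2.82.

2.82


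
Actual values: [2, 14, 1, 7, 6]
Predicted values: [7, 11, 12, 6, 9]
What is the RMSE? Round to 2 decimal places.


MSE = 33.0000. RMSE = sqrt(33.0000) = 5.74.

5.74


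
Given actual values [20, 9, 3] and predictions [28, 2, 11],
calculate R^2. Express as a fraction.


Mean(y) = 32/3. SS_res = 177. SS_tot = 446/3. R^2 = 1 - 177/(446/3) = -85/446.

-85/446


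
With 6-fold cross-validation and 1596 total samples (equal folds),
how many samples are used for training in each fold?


Each validation fold has 1596/6 = 266 samples. Training set = 1596 - 266 = 1330.

1330


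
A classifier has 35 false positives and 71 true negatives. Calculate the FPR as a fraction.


FPR = FP / (FP + TN) = 35 / 106 = 35/106.

35/106


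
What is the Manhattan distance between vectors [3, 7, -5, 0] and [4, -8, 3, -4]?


d = sum of absolute differences: |3-4|=1 + |7--8|=15 + |-5-3|=8 + |0--4|=4 = 28.

28


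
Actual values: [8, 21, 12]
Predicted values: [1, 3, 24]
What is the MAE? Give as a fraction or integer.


MAE = (1/3) * (|8-1|=7 + |21-3|=18 + |12-24|=12). Sum = 37. MAE = 37/3.

37/3


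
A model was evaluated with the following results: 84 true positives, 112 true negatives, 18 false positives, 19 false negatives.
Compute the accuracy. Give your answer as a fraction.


Accuracy = (TP + TN) / (TP + TN + FP + FN) = (84 + 112) / 233 = 196/233.

196/233


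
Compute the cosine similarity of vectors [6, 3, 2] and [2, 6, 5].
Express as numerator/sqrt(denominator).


dot = 40. |a|^2 = 49, |b|^2 = 65. cos = 40/sqrt(3185).

40/sqrt(3185)


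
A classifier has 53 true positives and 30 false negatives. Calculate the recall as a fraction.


Recall = TP / (TP + FN) = 53 / 83 = 53/83.

53/83


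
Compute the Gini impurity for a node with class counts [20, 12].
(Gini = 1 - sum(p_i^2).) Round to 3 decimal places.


Total = 32. Proportions: 20/32, 12/32. sum(p_i^2) = 0.5312. Gini = 1 - 0.5312 = 0.4688, which rounds to 0.469.

0.469


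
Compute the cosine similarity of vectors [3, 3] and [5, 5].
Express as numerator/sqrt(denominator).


dot = 30. |a|^2 = 18, |b|^2 = 50. cos = 30/sqrt(900).

30/sqrt(900)


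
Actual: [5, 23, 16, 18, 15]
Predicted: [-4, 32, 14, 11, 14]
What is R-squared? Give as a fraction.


Mean(y) = 77/5. SS_res = 216. SS_tot = 866/5. R^2 = 1 - 216/(866/5) = -107/433.

-107/433


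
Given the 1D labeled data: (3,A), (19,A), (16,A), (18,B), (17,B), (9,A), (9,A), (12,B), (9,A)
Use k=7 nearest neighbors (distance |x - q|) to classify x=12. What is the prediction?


Distances: |3-12|=9, |19-12|=7, |16-12|=4, |18-12|=6, |17-12|=5, |9-12|=3, |9-12|=3, |12-12|=0, |9-12|=3. 7 nearest: (12,B), (9,A), (9,A), (9,A), (16,A), (17,B), (18,B). Counts: {'B': 3, 'A': 4}. Majority class: A.

A


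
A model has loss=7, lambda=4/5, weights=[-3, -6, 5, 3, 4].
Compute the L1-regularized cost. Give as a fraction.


L1 norm = sum(|w|) = 21. J = 7 + 4/5 * 21 = 119/5.

119/5


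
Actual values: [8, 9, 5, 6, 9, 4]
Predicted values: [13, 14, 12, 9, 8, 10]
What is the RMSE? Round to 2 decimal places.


MSE = 24.1667. RMSE = sqrt(24.1667) = 4.92.

4.92


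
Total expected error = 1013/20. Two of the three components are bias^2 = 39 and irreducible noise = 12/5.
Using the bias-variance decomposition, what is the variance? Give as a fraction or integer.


Total error = bias^2 + variance + irreducible noise. So variance = 1013/20 - 39 - 12/5 = 37/4.

37/4


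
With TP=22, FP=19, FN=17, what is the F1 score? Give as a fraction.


Precision = 22/41 = 22/41. Recall = 22/39 = 22/39. F1 = 2*P*R/(P+R) = 11/20.

11/20


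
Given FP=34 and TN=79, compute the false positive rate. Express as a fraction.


FPR = FP / (FP + TN) = 34 / 113 = 34/113.

34/113


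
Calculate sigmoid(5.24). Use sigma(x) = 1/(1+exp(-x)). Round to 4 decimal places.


sigma(5.24) = 1/(1+e^(-5.24)) = 1/(1+0.005300) = 1/1.005300 = 0.9947.

0.9947


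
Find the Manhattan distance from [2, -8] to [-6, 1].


d = sum of absolute differences: |2--6|=8 + |-8-1|=9 = 17.

17


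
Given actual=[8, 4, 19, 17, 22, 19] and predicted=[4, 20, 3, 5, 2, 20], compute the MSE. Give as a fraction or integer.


MSE = (1/6) * ((8-4)^2=16 + (4-20)^2=256 + (19-3)^2=256 + (17-5)^2=144 + (22-2)^2=400 + (19-20)^2=1). Sum = 1073. MSE = 1073/6.

1073/6


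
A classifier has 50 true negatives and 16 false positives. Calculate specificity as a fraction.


Specificity = TN / (TN + FP) = 50 / 66 = 25/33.

25/33


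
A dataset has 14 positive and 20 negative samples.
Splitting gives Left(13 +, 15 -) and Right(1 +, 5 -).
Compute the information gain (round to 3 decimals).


H(parent) = 0.9774. H(left) = 0.9963, H(right) = 0.6500. Weighted = (28/34)*0.9963 + (6/34)*0.6500 = 0.9352. IG = 0.9774 - 0.9352 = 0.0422, which rounds to 0.042.

0.042


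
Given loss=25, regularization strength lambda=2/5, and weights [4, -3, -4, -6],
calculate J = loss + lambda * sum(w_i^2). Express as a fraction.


L2 sq norm = sum(w^2) = 77. J = 25 + 2/5 * 77 = 279/5.

279/5


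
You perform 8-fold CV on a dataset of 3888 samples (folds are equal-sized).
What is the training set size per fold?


Each validation fold has 3888/8 = 486 samples. Training set = 3888 - 486 = 3402.

3402


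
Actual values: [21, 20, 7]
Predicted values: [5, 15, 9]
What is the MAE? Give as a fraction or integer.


MAE = (1/3) * (|21-5|=16 + |20-15|=5 + |7-9|=2). Sum = 23. MAE = 23/3.

23/3


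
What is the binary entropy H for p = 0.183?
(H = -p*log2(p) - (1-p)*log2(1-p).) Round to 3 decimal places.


H = -0.183*log2(0.183) - 0.817*log2(0.817) = 0.687.

0.687


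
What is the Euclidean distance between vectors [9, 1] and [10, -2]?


d = sqrt(sum of squared differences). (9-10)^2=1, (1--2)^2=9. Sum = 10.

sqrt(10)


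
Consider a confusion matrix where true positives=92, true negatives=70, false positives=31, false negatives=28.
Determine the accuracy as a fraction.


Accuracy = (TP + TN) / (TP + TN + FP + FN) = (92 + 70) / 221 = 162/221.

162/221


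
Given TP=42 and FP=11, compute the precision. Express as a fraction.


Precision = TP / (TP + FP) = 42 / 53 = 42/53.

42/53


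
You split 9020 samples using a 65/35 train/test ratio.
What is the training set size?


Test set = 9020 * 35% = 3157. Training set = 9020 - 3157 = 5863.

5863


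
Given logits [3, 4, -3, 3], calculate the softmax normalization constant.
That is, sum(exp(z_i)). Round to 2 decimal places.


Denom = e^3=20.0855 + e^4=54.5982 + e^-3=0.0498 + e^3=20.0855. Sum = 94.8190, which rounds to 94.82.

94.82


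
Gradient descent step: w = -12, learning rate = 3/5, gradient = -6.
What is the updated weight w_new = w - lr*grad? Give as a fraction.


w_new = -12 - 3/5 * -6 = -12 - -18/5 = -42/5.

-42/5


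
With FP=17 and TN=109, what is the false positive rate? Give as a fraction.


FPR = FP / (FP + TN) = 17 / 126 = 17/126.

17/126


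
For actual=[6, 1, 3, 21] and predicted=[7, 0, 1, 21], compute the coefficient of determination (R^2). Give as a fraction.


Mean(y) = 31/4. SS_res = 6. SS_tot = 987/4. R^2 = 1 - 6/(987/4) = 321/329.

321/329


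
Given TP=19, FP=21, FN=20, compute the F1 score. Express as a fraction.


Precision = 19/40 = 19/40. Recall = 19/39 = 19/39. F1 = 2*P*R/(P+R) = 38/79.

38/79


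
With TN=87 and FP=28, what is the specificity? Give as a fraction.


Specificity = TN / (TN + FP) = 87 / 115 = 87/115.

87/115


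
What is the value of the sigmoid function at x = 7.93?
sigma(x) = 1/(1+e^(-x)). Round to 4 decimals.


sigma(7.93) = 1/(1+e^(-7.93)) = 1/(1+0.000360) = 1/1.000360 = 0.9996.

0.9996


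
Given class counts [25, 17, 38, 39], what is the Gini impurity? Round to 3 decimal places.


Total = 119. Proportions: 25/119, 17/119, 38/119, 39/119. sum(p_i^2) = 0.2739. Gini = 1 - 0.2739 = 0.7261, which rounds to 0.726.

0.726


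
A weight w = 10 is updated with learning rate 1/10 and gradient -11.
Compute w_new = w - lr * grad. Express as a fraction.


w_new = 10 - 1/10 * -11 = 10 - -11/10 = 111/10.

111/10


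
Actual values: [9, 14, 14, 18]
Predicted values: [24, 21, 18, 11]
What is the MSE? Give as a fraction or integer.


MSE = (1/4) * ((9-24)^2=225 + (14-21)^2=49 + (14-18)^2=16 + (18-11)^2=49). Sum = 339. MSE = 339/4.

339/4


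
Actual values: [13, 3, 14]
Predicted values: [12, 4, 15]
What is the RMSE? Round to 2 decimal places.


MSE = 1.0000. RMSE = sqrt(1.0000) = 1.00.

1.00


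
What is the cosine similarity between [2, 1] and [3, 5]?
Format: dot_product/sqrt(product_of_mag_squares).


dot = 11. |a|^2 = 5, |b|^2 = 34. cos = 11/sqrt(170).

11/sqrt(170)


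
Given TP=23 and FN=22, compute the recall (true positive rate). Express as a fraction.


Recall = TP / (TP + FN) = 23 / 45 = 23/45.

23/45


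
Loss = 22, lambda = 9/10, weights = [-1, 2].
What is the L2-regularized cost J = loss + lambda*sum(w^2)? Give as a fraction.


L2 sq norm = sum(w^2) = 5. J = 22 + 9/10 * 5 = 53/2.

53/2


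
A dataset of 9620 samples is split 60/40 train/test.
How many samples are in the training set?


Test set = 9620 * 40% = 3848. Training set = 9620 - 3848 = 5772.

5772


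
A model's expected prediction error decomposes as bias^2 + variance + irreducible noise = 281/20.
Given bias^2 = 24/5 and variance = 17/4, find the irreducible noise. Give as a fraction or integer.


Total error = bias^2 + variance + irreducible noise. So irreducible noise = 281/20 - 24/5 - 17/4 = 5.

5


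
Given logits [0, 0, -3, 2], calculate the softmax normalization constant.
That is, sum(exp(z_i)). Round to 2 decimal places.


Denom = e^0=1.0000 + e^0=1.0000 + e^-3=0.0498 + e^2=7.3891. Sum = 9.4389, which rounds to 9.44.

9.44


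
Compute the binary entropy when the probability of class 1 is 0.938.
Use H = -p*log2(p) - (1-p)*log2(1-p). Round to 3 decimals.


H = -0.938*log2(0.938) - 0.062*log2(0.062) = 0.335.

0.335


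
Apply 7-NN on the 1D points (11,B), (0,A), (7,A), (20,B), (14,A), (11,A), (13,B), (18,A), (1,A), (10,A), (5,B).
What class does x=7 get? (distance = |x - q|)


Distances: |11-7|=4, |0-7|=7, |7-7|=0, |20-7|=13, |14-7|=7, |11-7|=4, |13-7|=6, |18-7|=11, |1-7|=6, |10-7|=3, |5-7|=2. 7 nearest: (7,A), (5,B), (10,A), (11,A), (11,B), (1,A), (13,B). Counts: {'A': 4, 'B': 3}. Majority class: A.

A


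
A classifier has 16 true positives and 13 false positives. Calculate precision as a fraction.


Precision = TP / (TP + FP) = 16 / 29 = 16/29.

16/29


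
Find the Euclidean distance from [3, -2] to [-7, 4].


d = sqrt(sum of squared differences). (3--7)^2=100, (-2-4)^2=36. Sum = 136.

sqrt(136)


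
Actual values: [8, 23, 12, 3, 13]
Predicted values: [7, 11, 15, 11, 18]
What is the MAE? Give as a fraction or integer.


MAE = (1/5) * (|8-7|=1 + |23-11|=12 + |12-15|=3 + |3-11|=8 + |13-18|=5). Sum = 29. MAE = 29/5.

29/5


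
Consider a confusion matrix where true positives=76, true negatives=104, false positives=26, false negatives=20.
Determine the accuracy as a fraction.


Accuracy = (TP + TN) / (TP + TN + FP + FN) = (76 + 104) / 226 = 90/113.

90/113


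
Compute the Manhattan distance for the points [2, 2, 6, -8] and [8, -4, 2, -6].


d = sum of absolute differences: |2-8|=6 + |2--4|=6 + |6-2|=4 + |-8--6|=2 = 18.

18


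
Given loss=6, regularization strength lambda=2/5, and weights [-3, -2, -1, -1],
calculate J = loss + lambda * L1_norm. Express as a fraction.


L1 norm = sum(|w|) = 7. J = 6 + 2/5 * 7 = 44/5.

44/5


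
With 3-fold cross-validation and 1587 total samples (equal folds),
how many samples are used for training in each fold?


Each validation fold has 1587/3 = 529 samples. Training set = 1587 - 529 = 1058.

1058


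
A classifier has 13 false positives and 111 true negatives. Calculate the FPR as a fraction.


FPR = FP / (FP + TN) = 13 / 124 = 13/124.

13/124


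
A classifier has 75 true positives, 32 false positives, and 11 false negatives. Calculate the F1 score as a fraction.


Precision = 75/107 = 75/107. Recall = 75/86 = 75/86. F1 = 2*P*R/(P+R) = 150/193.

150/193


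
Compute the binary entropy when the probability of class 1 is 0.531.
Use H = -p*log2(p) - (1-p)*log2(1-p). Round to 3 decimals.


H = -0.531*log2(0.531) - 0.469*log2(0.469) = 0.997.

0.997


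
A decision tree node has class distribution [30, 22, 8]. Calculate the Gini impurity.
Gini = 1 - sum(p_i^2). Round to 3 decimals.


Total = 60. Proportions: 30/60, 22/60, 8/60. sum(p_i^2) = 0.4022. Gini = 1 - 0.4022 = 0.5978, which rounds to 0.598.

0.598


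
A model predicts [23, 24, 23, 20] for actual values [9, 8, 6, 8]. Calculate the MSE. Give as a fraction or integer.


MSE = (1/4) * ((9-23)^2=196 + (8-24)^2=256 + (6-23)^2=289 + (8-20)^2=144). Sum = 885. MSE = 885/4.

885/4


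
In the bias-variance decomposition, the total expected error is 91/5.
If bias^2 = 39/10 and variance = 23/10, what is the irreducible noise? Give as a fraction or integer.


Total error = bias^2 + variance + irreducible noise. So irreducible noise = 91/5 - 39/10 - 23/10 = 12.

12


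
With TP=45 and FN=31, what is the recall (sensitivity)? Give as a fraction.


Recall = TP / (TP + FN) = 45 / 76 = 45/76.

45/76


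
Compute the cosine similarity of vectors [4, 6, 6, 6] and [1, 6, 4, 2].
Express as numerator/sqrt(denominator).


dot = 76. |a|^2 = 124, |b|^2 = 57. cos = 76/sqrt(7068).

76/sqrt(7068)


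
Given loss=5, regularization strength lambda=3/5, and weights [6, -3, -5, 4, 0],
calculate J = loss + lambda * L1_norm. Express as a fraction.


L1 norm = sum(|w|) = 18. J = 5 + 3/5 * 18 = 79/5.

79/5


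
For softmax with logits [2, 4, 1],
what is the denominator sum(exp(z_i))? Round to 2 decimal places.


Denom = e^2=7.3891 + e^4=54.5982 + e^1=2.7183. Sum = 64.7056, which rounds to 64.71.

64.71


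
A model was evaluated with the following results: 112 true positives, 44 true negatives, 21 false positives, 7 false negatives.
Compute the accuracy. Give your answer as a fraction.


Accuracy = (TP + TN) / (TP + TN + FP + FN) = (112 + 44) / 184 = 39/46.

39/46


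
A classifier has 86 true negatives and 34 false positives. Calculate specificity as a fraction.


Specificity = TN / (TN + FP) = 86 / 120 = 43/60.

43/60


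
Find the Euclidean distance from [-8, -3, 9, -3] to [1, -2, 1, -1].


d = sqrt(sum of squared differences). (-8-1)^2=81, (-3--2)^2=1, (9-1)^2=64, (-3--1)^2=4. Sum = 150.

sqrt(150)


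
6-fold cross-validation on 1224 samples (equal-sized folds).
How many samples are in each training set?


Each validation fold has 1224/6 = 204 samples. Training set = 1224 - 204 = 1020.

1020


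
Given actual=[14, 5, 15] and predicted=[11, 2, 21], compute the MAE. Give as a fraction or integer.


MAE = (1/3) * (|14-11|=3 + |5-2|=3 + |15-21|=6). Sum = 12. MAE = 4.

4


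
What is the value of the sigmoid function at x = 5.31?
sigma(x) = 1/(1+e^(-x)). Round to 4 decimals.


sigma(5.31) = 1/(1+e^(-5.31)) = 1/(1+0.004942) = 1/1.004942 = 0.9951.

0.9951


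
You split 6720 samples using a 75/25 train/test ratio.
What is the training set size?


Test set = 6720 * 25% = 1680. Training set = 6720 - 1680 = 5040.

5040


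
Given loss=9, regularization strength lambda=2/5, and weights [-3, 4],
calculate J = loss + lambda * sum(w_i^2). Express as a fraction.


L2 sq norm = sum(w^2) = 25. J = 9 + 2/5 * 25 = 19.

19


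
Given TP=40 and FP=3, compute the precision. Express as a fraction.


Precision = TP / (TP + FP) = 40 / 43 = 40/43.

40/43


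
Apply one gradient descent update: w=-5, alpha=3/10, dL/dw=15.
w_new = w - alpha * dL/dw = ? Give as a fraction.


w_new = -5 - 3/10 * 15 = -5 - 9/2 = -19/2.

-19/2


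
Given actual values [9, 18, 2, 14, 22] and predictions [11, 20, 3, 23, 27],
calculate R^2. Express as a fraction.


Mean(y) = 13. SS_res = 115. SS_tot = 244. R^2 = 1 - 115/(244) = 129/244.

129/244


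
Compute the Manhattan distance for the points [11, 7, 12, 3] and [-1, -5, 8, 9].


d = sum of absolute differences: |11--1|=12 + |7--5|=12 + |12-8|=4 + |3-9|=6 = 34.

34


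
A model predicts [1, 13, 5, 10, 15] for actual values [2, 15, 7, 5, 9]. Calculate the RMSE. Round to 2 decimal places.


MSE = 14.0000. RMSE = sqrt(14.0000) = 3.74.

3.74


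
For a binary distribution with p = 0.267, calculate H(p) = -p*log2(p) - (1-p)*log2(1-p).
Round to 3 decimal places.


H = -0.267*log2(0.267) - 0.733*log2(0.733) = 0.837.

0.837


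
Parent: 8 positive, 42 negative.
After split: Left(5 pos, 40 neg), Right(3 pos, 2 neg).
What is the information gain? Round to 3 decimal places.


H(parent) = 0.6343. H(left) = 0.5033, H(right) = 0.9710. Weighted = (45/50)*0.5033 + (5/50)*0.9710 = 0.5501. IG = 0.6343 - 0.5501 = 0.0842, which rounds to 0.084.

0.084


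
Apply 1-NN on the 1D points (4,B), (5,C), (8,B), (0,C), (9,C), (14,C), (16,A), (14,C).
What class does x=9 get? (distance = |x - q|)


Distances: |4-9|=5, |5-9|=4, |8-9|=1, |0-9|=9, |9-9|=0, |14-9|=5, |16-9|=7, |14-9|=5. 1 nearest: (9,C). Counts: {'C': 1}. Majority class: C.

C


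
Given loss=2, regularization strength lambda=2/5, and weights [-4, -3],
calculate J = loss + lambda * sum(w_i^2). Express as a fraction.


L2 sq norm = sum(w^2) = 25. J = 2 + 2/5 * 25 = 12.

12


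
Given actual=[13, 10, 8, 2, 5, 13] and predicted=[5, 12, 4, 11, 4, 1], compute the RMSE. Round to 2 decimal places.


MSE = 51.6667. RMSE = sqrt(51.6667) = 7.19.

7.19


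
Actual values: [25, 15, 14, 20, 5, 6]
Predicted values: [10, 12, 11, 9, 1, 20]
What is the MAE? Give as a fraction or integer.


MAE = (1/6) * (|25-10|=15 + |15-12|=3 + |14-11|=3 + |20-9|=11 + |5-1|=4 + |6-20|=14). Sum = 50. MAE = 25/3.

25/3


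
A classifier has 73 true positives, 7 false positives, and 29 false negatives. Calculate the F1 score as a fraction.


Precision = 73/80 = 73/80. Recall = 73/102 = 73/102. F1 = 2*P*R/(P+R) = 73/91.

73/91


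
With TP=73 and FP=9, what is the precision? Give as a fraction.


Precision = TP / (TP + FP) = 73 / 82 = 73/82.

73/82


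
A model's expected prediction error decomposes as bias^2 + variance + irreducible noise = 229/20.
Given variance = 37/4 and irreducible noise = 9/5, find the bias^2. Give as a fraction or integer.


Total error = bias^2 + variance + irreducible noise. So bias^2 = 229/20 - 37/4 - 9/5 = 2/5.

2/5


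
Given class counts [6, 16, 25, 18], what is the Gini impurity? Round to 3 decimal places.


Total = 65. Proportions: 6/65, 16/65, 25/65, 18/65. sum(p_i^2) = 0.2937. Gini = 1 - 0.2937 = 0.7063, which rounds to 0.706.

0.706


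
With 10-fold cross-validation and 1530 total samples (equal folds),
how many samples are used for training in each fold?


Each validation fold has 1530/10 = 153 samples. Training set = 1530 - 153 = 1377.

1377


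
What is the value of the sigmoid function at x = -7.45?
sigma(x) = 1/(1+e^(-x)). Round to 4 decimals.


sigma(-7.45) = 1/(1+e^(7.45)) = 1/(1+1719.863145) = 1/1720.863145 = 0.0006.

0.0006


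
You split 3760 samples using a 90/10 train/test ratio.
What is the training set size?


Test set = 3760 * 10% = 376. Training set = 3760 - 376 = 3384.

3384


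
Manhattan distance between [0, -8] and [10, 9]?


d = sum of absolute differences: |0-10|=10 + |-8-9|=17 = 27.

27


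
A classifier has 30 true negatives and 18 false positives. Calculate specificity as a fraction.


Specificity = TN / (TN + FP) = 30 / 48 = 5/8.

5/8


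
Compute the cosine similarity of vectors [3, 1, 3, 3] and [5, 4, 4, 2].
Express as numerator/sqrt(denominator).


dot = 37. |a|^2 = 28, |b|^2 = 61. cos = 37/sqrt(1708).

37/sqrt(1708)


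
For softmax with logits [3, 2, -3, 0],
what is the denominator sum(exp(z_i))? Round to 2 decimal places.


Denom = e^3=20.0855 + e^2=7.3891 + e^-3=0.0498 + e^0=1.0000. Sum = 28.5244, which rounds to 28.52.

28.52


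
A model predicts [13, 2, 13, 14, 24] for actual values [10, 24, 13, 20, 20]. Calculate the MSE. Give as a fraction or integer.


MSE = (1/5) * ((10-13)^2=9 + (24-2)^2=484 + (13-13)^2=0 + (20-14)^2=36 + (20-24)^2=16). Sum = 545. MSE = 109.

109


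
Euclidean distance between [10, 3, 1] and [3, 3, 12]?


d = sqrt(sum of squared differences). (10-3)^2=49, (3-3)^2=0, (1-12)^2=121. Sum = 170.

sqrt(170)


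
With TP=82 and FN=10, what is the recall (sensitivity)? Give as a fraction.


Recall = TP / (TP + FN) = 82 / 92 = 41/46.

41/46


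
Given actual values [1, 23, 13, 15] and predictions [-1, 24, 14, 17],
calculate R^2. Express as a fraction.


Mean(y) = 13. SS_res = 10. SS_tot = 248. R^2 = 1 - 10/(248) = 119/124.

119/124


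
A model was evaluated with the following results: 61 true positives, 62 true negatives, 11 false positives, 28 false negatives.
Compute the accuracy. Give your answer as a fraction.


Accuracy = (TP + TN) / (TP + TN + FP + FN) = (61 + 62) / 162 = 41/54.

41/54


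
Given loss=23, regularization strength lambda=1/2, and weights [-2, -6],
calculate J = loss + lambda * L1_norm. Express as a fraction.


L1 norm = sum(|w|) = 8. J = 23 + 1/2 * 8 = 27.

27


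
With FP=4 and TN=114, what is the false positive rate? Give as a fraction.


FPR = FP / (FP + TN) = 4 / 118 = 2/59.

2/59


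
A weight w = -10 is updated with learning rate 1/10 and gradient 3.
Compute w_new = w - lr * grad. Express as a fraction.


w_new = -10 - 1/10 * 3 = -10 - 3/10 = -103/10.

-103/10


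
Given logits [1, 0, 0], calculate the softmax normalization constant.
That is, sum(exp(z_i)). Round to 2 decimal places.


Denom = e^1=2.7183 + e^0=1.0000 + e^0=1.0000. Sum = 4.7183, which rounds to 4.72.

4.72


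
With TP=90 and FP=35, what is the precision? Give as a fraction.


Precision = TP / (TP + FP) = 90 / 125 = 18/25.

18/25


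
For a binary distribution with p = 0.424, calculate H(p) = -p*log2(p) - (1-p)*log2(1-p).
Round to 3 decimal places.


H = -0.424*log2(0.424) - 0.576*log2(0.576) = 0.983.

0.983


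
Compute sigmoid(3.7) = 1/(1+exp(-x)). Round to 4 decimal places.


sigma(3.7) = 1/(1+e^(-3.7)) = 1/(1+0.024724) = 1/1.024724 = 0.9759.

0.9759


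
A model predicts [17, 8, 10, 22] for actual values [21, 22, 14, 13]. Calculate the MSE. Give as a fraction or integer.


MSE = (1/4) * ((21-17)^2=16 + (22-8)^2=196 + (14-10)^2=16 + (13-22)^2=81). Sum = 309. MSE = 309/4.

309/4


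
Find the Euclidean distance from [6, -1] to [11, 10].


d = sqrt(sum of squared differences). (6-11)^2=25, (-1-10)^2=121. Sum = 146.

sqrt(146)


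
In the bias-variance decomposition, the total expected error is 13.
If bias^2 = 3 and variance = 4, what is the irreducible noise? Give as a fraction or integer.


Total error = bias^2 + variance + irreducible noise. So irreducible noise = 13 - 3 - 4 = 6.

6


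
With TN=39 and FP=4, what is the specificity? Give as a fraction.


Specificity = TN / (TN + FP) = 39 / 43 = 39/43.

39/43


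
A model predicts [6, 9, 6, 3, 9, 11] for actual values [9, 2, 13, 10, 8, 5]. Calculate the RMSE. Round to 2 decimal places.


MSE = 32.1667. RMSE = sqrt(32.1667) = 5.67.

5.67


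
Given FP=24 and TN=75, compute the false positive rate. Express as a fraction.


FPR = FP / (FP + TN) = 24 / 99 = 8/33.

8/33


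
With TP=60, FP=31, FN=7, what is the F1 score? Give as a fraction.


Precision = 60/91 = 60/91. Recall = 60/67 = 60/67. F1 = 2*P*R/(P+R) = 60/79.

60/79


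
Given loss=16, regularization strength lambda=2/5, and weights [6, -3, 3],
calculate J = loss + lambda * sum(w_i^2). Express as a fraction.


L2 sq norm = sum(w^2) = 54. J = 16 + 2/5 * 54 = 188/5.

188/5


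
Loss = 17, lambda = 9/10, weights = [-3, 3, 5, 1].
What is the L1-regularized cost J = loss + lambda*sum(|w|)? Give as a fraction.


L1 norm = sum(|w|) = 12. J = 17 + 9/10 * 12 = 139/5.

139/5


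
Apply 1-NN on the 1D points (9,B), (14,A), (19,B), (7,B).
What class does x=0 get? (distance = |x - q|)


Distances: |9-0|=9, |14-0|=14, |19-0|=19, |7-0|=7. 1 nearest: (7,B). Counts: {'B': 1}. Majority class: B.

B


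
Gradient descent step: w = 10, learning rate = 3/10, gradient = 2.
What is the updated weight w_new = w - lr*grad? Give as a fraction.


w_new = 10 - 3/10 * 2 = 10 - 3/5 = 47/5.

47/5


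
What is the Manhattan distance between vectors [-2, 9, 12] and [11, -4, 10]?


d = sum of absolute differences: |-2-11|=13 + |9--4|=13 + |12-10|=2 = 28.

28


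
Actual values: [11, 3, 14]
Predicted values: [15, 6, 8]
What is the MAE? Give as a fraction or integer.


MAE = (1/3) * (|11-15|=4 + |3-6|=3 + |14-8|=6). Sum = 13. MAE = 13/3.

13/3


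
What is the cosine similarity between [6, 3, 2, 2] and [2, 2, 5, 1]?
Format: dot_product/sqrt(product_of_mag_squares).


dot = 30. |a|^2 = 53, |b|^2 = 34. cos = 30/sqrt(1802).

30/sqrt(1802)


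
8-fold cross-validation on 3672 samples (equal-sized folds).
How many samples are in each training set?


Each validation fold has 3672/8 = 459 samples. Training set = 3672 - 459 = 3213.

3213


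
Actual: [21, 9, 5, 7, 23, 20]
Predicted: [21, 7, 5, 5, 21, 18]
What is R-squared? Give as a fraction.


Mean(y) = 85/6. SS_res = 16. SS_tot = 1925/6. R^2 = 1 - 16/(1925/6) = 1829/1925.

1829/1925


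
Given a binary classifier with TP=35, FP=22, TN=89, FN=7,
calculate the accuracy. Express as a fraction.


Accuracy = (TP + TN) / (TP + TN + FP + FN) = (35 + 89) / 153 = 124/153.

124/153


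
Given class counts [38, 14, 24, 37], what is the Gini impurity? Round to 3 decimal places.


Total = 113. Proportions: 38/113, 14/113, 24/113, 37/113. sum(p_i^2) = 0.2808. Gini = 1 - 0.2808 = 0.7192, which rounds to 0.719.

0.719


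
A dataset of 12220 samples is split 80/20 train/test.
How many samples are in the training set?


Test set = 12220 * 20% = 2444. Training set = 12220 - 2444 = 9776.

9776


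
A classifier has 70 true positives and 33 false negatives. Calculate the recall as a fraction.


Recall = TP / (TP + FN) = 70 / 103 = 70/103.

70/103


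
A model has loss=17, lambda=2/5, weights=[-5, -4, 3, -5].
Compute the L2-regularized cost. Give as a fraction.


L2 sq norm = sum(w^2) = 75. J = 17 + 2/5 * 75 = 47.

47


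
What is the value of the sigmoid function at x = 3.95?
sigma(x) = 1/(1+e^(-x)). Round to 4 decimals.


sigma(3.95) = 1/(1+e^(-3.95)) = 1/(1+0.019255) = 1/1.019255 = 0.9811.

0.9811


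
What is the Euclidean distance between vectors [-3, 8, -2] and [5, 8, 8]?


d = sqrt(sum of squared differences). (-3-5)^2=64, (8-8)^2=0, (-2-8)^2=100. Sum = 164.

sqrt(164)


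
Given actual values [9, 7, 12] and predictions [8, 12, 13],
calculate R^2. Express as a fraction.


Mean(y) = 28/3. SS_res = 27. SS_tot = 38/3. R^2 = 1 - 27/(38/3) = -43/38.

-43/38


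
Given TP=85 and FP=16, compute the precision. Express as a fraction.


Precision = TP / (TP + FP) = 85 / 101 = 85/101.

85/101


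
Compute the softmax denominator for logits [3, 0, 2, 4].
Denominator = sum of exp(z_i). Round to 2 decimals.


Denom = e^3=20.0855 + e^0=1.0000 + e^2=7.3891 + e^4=54.5982. Sum = 83.0728, which rounds to 83.07.

83.07


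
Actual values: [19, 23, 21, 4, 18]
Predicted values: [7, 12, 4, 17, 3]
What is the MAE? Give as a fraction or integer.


MAE = (1/5) * (|19-7|=12 + |23-12|=11 + |21-4|=17 + |4-17|=13 + |18-3|=15). Sum = 68. MAE = 68/5.

68/5


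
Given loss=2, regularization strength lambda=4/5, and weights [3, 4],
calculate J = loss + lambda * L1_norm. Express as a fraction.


L1 norm = sum(|w|) = 7. J = 2 + 4/5 * 7 = 38/5.

38/5


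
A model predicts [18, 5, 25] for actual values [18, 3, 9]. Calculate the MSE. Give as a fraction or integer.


MSE = (1/3) * ((18-18)^2=0 + (3-5)^2=4 + (9-25)^2=256). Sum = 260. MSE = 260/3.

260/3


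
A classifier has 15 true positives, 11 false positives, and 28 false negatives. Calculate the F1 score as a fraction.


Precision = 15/26 = 15/26. Recall = 15/43 = 15/43. F1 = 2*P*R/(P+R) = 10/23.

10/23


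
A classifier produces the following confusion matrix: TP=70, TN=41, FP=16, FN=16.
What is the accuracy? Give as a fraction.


Accuracy = (TP + TN) / (TP + TN + FP + FN) = (70 + 41) / 143 = 111/143.

111/143


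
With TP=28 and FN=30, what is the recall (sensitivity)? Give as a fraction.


Recall = TP / (TP + FN) = 28 / 58 = 14/29.

14/29


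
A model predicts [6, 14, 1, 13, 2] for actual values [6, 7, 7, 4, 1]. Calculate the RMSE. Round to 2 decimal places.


MSE = 33.4000. RMSE = sqrt(33.4000) = 5.78.

5.78


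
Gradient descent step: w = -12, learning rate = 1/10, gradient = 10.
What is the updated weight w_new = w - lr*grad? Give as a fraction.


w_new = -12 - 1/10 * 10 = -12 - 1 = -13.

-13


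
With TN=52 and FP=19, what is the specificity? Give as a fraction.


Specificity = TN / (TN + FP) = 52 / 71 = 52/71.

52/71


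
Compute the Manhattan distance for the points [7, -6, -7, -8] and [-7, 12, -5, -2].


d = sum of absolute differences: |7--7|=14 + |-6-12|=18 + |-7--5|=2 + |-8--2|=6 = 40.

40


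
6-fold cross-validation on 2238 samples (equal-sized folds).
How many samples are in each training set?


Each validation fold has 2238/6 = 373 samples. Training set = 2238 - 373 = 1865.

1865


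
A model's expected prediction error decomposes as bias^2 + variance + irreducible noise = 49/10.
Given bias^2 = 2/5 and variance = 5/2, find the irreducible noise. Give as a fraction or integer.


Total error = bias^2 + variance + irreducible noise. So irreducible noise = 49/10 - 2/5 - 5/2 = 2.

2


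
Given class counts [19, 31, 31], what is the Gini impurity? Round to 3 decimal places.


Total = 81. Proportions: 19/81, 31/81, 31/81. sum(p_i^2) = 0.3480. Gini = 1 - 0.3480 = 0.6520, which rounds to 0.652.

0.652


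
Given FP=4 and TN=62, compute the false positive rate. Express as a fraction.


FPR = FP / (FP + TN) = 4 / 66 = 2/33.

2/33


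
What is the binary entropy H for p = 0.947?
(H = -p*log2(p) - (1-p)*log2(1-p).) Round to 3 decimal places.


H = -0.947*log2(0.947) - 0.053*log2(0.053) = 0.299.

0.299


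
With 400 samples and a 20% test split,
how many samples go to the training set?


Test set = 400 * 20% = 80. Training set = 400 - 80 = 320.

320


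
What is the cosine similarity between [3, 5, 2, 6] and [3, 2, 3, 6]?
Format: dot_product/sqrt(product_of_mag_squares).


dot = 61. |a|^2 = 74, |b|^2 = 58. cos = 61/sqrt(4292).

61/sqrt(4292)


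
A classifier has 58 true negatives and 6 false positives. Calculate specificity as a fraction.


Specificity = TN / (TN + FP) = 58 / 64 = 29/32.

29/32


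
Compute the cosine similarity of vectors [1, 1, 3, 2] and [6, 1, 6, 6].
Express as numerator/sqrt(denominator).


dot = 37. |a|^2 = 15, |b|^2 = 109. cos = 37/sqrt(1635).

37/sqrt(1635)


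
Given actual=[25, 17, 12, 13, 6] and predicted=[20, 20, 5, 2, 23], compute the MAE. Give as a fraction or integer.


MAE = (1/5) * (|25-20|=5 + |17-20|=3 + |12-5|=7 + |13-2|=11 + |6-23|=17). Sum = 43. MAE = 43/5.

43/5


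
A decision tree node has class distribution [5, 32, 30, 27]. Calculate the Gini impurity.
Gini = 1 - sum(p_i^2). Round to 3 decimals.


Total = 94. Proportions: 5/94, 32/94, 30/94, 27/94. sum(p_i^2) = 0.3031. Gini = 1 - 0.3031 = 0.6969, which rounds to 0.697.

0.697


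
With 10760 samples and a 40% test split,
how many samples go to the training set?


Test set = 10760 * 40% = 4304. Training set = 10760 - 4304 = 6456.

6456


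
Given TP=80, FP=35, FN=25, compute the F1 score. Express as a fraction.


Precision = 80/115 = 16/23. Recall = 80/105 = 16/21. F1 = 2*P*R/(P+R) = 8/11.

8/11


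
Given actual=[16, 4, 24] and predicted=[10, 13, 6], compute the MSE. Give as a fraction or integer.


MSE = (1/3) * ((16-10)^2=36 + (4-13)^2=81 + (24-6)^2=324). Sum = 441. MSE = 147.

147


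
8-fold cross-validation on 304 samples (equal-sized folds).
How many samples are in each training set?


Each validation fold has 304/8 = 38 samples. Training set = 304 - 38 = 266.

266


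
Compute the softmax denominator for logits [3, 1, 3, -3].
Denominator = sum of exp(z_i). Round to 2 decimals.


Denom = e^3=20.0855 + e^1=2.7183 + e^3=20.0855 + e^-3=0.0498. Sum = 42.9391, which rounds to 42.94.

42.94


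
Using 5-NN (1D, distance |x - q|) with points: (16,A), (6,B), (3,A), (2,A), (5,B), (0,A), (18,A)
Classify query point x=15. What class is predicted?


Distances: |16-15|=1, |6-15|=9, |3-15|=12, |2-15|=13, |5-15|=10, |0-15|=15, |18-15|=3. 5 nearest: (16,A), (18,A), (6,B), (5,B), (3,A). Counts: {'A': 3, 'B': 2}. Majority class: A.

A


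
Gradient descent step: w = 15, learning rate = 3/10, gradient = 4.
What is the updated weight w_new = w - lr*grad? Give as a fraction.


w_new = 15 - 3/10 * 4 = 15 - 6/5 = 69/5.

69/5


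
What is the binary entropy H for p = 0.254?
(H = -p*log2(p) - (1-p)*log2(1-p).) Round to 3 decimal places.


H = -0.254*log2(0.254) - 0.746*log2(0.746) = 0.818.

0.818


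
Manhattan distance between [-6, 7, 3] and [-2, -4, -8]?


d = sum of absolute differences: |-6--2|=4 + |7--4|=11 + |3--8|=11 = 26.

26


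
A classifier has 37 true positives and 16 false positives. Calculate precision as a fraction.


Precision = TP / (TP + FP) = 37 / 53 = 37/53.

37/53


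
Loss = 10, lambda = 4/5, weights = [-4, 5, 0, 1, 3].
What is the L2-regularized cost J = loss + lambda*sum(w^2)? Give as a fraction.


L2 sq norm = sum(w^2) = 51. J = 10 + 4/5 * 51 = 254/5.

254/5


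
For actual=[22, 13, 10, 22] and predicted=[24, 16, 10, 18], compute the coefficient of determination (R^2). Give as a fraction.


Mean(y) = 67/4. SS_res = 29. SS_tot = 459/4. R^2 = 1 - 29/(459/4) = 343/459.

343/459


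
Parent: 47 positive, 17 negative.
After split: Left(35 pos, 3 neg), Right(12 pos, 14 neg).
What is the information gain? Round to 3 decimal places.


H(parent) = 0.8351. H(left) = 0.3985, H(right) = 0.9957. Weighted = (38/64)*0.3985 + (26/64)*0.9957 = 0.6411. IG = 0.8351 - 0.6411 = 0.1940, which rounds to 0.194.

0.194


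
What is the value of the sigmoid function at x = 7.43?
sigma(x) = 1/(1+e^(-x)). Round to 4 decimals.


sigma(7.43) = 1/(1+e^(-7.43)) = 1/(1+0.000593) = 1/1.000593 = 0.9994.

0.9994


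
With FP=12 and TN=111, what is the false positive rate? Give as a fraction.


FPR = FP / (FP + TN) = 12 / 123 = 4/41.

4/41


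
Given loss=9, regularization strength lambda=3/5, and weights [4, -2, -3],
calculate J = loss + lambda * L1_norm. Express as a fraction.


L1 norm = sum(|w|) = 9. J = 9 + 3/5 * 9 = 72/5.

72/5


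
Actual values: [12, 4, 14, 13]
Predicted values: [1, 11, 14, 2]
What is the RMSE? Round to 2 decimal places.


MSE = 72.7500. RMSE = sqrt(72.7500) = 8.53.

8.53


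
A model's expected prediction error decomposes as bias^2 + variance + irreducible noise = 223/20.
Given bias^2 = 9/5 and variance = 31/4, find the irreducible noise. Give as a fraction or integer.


Total error = bias^2 + variance + irreducible noise. So irreducible noise = 223/20 - 9/5 - 31/4 = 8/5.

8/5


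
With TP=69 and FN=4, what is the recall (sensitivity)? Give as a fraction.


Recall = TP / (TP + FN) = 69 / 73 = 69/73.

69/73
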